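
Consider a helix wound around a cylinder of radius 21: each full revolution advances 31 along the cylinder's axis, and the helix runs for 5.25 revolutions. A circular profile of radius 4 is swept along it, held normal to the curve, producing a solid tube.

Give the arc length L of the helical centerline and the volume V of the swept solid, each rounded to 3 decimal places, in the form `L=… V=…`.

2πR = 2π·21 = 131.946891
per-turn = √(131.946891² + 31²) = √(17409.9822 + 961) = √18370.9822 = 135.539596
L = 5.25 × 135.539596 = 711.582881
V = π·4² × L = 50.265482 × 711.582881 = 35768.056799

L=711.583 V=35768.057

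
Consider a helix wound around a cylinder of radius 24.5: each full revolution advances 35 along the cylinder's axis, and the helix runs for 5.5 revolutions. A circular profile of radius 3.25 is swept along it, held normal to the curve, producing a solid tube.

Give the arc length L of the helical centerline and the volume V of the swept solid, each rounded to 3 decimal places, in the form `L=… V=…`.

L=868.267 V=28811.776

2πR = 2π·24.5 = 153.938040
per-turn = √(153.938040² + 35²) = √(23696.9202 + 1225) = √24921.9202 = 157.866780
L = 5.5 × 157.866780 = 868.267289
V = π·3.25² × L = 33.183072 × 868.267289 = 28811.776315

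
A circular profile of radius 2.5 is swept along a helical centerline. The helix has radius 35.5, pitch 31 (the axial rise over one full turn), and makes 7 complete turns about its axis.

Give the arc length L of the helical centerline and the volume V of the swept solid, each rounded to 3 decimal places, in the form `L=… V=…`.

L=1576.379 V=30952.125

2πR = 2π·35.5 = 223.053078
per-turn = √(223.053078² + 31²) = √(49752.6758 + 961) = √50713.6758 = 225.196971
L = 7 × 225.196971 = 1576.378798
V = π·2.5² × L = 19.634954 × 1576.378798 = 30952.125311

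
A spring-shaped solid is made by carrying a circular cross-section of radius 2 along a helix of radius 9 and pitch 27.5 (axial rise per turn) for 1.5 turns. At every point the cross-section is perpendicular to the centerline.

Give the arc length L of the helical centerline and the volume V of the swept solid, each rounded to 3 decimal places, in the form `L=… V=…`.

2πR = 2π·9 = 56.548668
per-turn = √(56.548668² + 27.5²) = √(3197.7518 + 756.25) = √3954.0018 = 62.880854
L = 1.5 × 62.880854 = 94.321281
V = π·2² × L = 12.566371 × 94.321281 = 1185.276178

L=94.321 V=1185.276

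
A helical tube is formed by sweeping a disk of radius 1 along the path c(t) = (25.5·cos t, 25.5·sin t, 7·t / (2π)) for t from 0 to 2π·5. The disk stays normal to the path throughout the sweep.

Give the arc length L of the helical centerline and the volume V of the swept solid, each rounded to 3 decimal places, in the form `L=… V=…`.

2πR = 2π·25.5 = 160.221225
per-turn = √(160.221225² + 7²) = √(25670.8410 + 49) = √25719.8410 = 160.374066
L = 5 × 160.374066 = 801.870330
V = π·1² × L = 3.141593 × 801.870330 = 2519.149938

L=801.870 V=2519.150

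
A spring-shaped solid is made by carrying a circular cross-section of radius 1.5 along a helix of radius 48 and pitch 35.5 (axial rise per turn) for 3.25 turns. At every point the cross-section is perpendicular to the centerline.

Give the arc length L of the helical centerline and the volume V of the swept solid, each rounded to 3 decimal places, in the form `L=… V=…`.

2πR = 2π·48 = 301.592895
per-turn = √(301.592895² + 35.5²) = √(90958.2742 + 1260.25) = √92218.5242 = 303.675031
L = 3.25 × 303.675031 = 986.943849
V = π·1.5² × L = 7.068583 × 986.943849 = 6976.294979

L=986.944 V=6976.295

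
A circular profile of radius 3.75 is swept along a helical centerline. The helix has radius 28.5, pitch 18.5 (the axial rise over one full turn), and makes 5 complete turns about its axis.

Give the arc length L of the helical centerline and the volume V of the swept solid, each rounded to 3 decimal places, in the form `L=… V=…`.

L=900.119 V=39766.055

2πR = 2π·28.5 = 179.070781
per-turn = √(179.070781² + 18.5²) = √(32066.3447 + 342.25) = √32408.5947 = 180.023873
L = 5 × 180.023873 = 900.119363
V = π·3.75² × L = 44.178647 × 900.119363 = 39766.055314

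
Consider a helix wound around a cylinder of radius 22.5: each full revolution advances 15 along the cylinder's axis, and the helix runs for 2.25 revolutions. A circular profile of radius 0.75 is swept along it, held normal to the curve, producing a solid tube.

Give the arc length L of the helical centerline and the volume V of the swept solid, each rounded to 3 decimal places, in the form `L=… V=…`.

2πR = 2π·22.5 = 141.371669
per-turn = √(141.371669² + 15²) = √(19985.9489 + 225) = √20210.9489 = 142.165217
L = 2.25 × 142.165217 = 319.871738
V = π·0.75² × L = 1.767146 × 319.871738 = 565.260020

L=319.872 V=565.260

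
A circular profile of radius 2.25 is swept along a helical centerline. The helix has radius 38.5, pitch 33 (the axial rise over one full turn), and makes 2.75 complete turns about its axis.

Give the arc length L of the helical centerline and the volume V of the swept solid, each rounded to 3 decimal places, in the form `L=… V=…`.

L=671.394 V=10678.055

2πR = 2π·38.5 = 241.902634
per-turn = √(241.902634² + 33²) = √(58516.8845 + 1089) = √59605.8845 = 244.143164
L = 2.75 × 244.143164 = 671.393701
V = π·2.25² × L = 15.904313 × 671.393701 = 10678.055436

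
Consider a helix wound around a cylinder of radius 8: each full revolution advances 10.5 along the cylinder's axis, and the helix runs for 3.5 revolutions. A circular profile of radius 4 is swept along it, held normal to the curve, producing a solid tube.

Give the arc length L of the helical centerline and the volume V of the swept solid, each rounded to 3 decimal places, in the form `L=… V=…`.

2πR = 2π·8 = 50.265482
per-turn = √(50.265482² + 10.5²) = √(2526.6187 + 110.25) = √2636.8687 = 51.350450
L = 3.5 × 51.350450 = 179.726575
V = π·4² × L = 50.265482 × 179.726575 = 9034.043022

L=179.727 V=9034.043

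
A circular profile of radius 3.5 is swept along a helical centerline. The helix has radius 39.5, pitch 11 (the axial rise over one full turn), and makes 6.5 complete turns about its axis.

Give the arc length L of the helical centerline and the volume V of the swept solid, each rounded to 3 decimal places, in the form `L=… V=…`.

L=1614.792 V=62144.462

2πR = 2π·39.5 = 248.185820
per-turn = √(248.185820² + 11²) = √(61596.2011 + 121) = √61717.2011 = 248.429469
L = 6.5 × 248.429469 = 1614.791548
V = π·3.5² × L = 38.484510 × 1614.791548 = 62144.461506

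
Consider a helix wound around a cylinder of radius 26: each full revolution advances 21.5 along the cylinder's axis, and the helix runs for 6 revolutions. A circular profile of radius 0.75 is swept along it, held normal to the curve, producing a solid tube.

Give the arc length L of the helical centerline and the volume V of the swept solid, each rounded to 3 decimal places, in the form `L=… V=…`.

L=988.629 V=1747.052

2πR = 2π·26 = 163.362818
per-turn = √(163.362818² + 21.5²) = √(26687.4103 + 462.25) = √27149.6603 = 164.771540
L = 6 × 164.771540 = 988.629238
V = π·0.75² × L = 1.767146 × 988.629238 = 1747.052073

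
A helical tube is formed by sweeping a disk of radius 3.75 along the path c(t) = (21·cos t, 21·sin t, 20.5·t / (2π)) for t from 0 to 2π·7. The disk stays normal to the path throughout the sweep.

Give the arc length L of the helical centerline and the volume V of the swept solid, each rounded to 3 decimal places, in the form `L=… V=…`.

2πR = 2π·21 = 131.946891
per-turn = √(131.946891² + 20.5²) = √(17409.9822 + 420.25) = √17830.2322 = 133.529892
L = 7 × 133.529892 = 934.709247
V = π·3.75² × L = 44.178647 × 934.709247 = 41294.189572

L=934.709 V=41294.190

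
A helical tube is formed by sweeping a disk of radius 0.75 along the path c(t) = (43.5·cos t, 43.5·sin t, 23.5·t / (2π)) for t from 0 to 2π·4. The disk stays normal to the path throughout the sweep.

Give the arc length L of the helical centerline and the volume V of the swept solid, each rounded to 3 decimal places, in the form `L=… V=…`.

2πR = 2π·43.5 = 273.318561
per-turn = √(273.318561² + 23.5²) = √(74703.0357 + 552.25) = √75255.2857 = 274.326969
L = 4 × 274.326969 = 1097.307874
V = π·0.75² × L = 1.767146 × 1097.307874 = 1939.103076

L=1097.308 V=1939.103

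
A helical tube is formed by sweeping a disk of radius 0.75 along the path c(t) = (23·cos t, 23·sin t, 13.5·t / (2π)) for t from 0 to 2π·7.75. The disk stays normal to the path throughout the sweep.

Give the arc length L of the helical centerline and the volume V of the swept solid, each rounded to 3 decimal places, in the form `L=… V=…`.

2πR = 2π·23 = 144.513262
per-turn = √(144.513262² + 13.5²) = √(20884.0829 + 182.25) = √21066.3329 = 145.142457
L = 7.75 × 145.142457 = 1124.854044
V = π·0.75² × L = 1.767146 × 1124.854044 = 1987.781176

L=1124.854 V=1987.781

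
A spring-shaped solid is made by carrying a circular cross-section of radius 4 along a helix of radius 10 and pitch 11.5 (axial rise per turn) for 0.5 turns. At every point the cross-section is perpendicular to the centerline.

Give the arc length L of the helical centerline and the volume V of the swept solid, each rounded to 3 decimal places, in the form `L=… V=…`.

L=31.938 V=1605.369

2πR = 2π·10 = 62.831853
per-turn = √(62.831853² + 11.5²) = √(3947.8418 + 132.25) = √4080.0918 = 63.875596
L = 0.5 × 63.875596 = 31.937798
V = π·4² × L = 50.265482 × 31.937798 = 1605.368824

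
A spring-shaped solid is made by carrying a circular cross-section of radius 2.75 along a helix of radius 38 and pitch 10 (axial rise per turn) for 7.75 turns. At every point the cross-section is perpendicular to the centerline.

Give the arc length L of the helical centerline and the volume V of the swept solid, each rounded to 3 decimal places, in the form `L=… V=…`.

2πR = 2π·38 = 238.761042
per-turn = √(238.761042² + 10²) = √(57006.8350 + 100) = √57106.8350 = 238.970364
L = 7.75 × 238.970364 = 1852.020323
V = π·2.75² × L = 23.758294 × 1852.020323 = 44000.844158

L=1852.020 V=44000.844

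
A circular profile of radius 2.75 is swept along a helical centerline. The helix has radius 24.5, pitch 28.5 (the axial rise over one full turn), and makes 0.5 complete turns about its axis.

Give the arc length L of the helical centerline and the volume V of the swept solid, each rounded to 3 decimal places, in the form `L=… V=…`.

2πR = 2π·24.5 = 153.938040
per-turn = √(153.938040² + 28.5²) = √(23696.9202 + 812.25) = √24509.1702 = 156.554049
L = 0.5 × 156.554049 = 78.277024
V = π·2.75² × L = 23.758294 × 78.277024 = 1859.728593

L=78.277 V=1859.729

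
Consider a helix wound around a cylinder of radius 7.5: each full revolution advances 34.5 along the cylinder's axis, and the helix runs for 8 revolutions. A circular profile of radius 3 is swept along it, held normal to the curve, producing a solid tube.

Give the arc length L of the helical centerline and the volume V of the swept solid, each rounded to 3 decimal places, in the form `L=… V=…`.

2πR = 2π·7.5 = 47.123890
per-turn = √(47.123890² + 34.5²) = √(2220.6610 + 1190.25) = √3410.9110 = 58.403005
L = 8 × 58.403005 = 467.224040
V = π·3² × L = 28.274334 × 467.224040 = 13210.448499

L=467.224 V=13210.448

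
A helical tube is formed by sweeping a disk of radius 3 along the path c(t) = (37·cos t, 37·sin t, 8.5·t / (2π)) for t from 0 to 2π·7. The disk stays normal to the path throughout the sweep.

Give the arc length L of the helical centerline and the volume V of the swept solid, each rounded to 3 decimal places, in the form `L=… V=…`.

2πR = 2π·37 = 232.477856
per-turn = √(232.477856² + 8.5²) = √(54045.9537 + 72.25) = √54118.2037 = 232.633196
L = 7 × 232.633196 = 1628.432369
V = π·3² × L = 28.274334 × 1628.432369 = 46042.840514

L=1628.432 V=46042.841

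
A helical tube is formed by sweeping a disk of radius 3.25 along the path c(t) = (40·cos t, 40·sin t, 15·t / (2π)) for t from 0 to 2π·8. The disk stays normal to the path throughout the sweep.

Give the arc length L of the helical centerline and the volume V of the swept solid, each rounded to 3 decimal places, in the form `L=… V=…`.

L=2014.197 V=66837.248

2πR = 2π·40 = 251.327412
per-turn = √(251.327412² + 15²) = √(63165.4682 + 225) = √63390.4682 = 251.774638
L = 8 × 251.774638 = 2014.197101
V = π·3.25² × L = 33.183072 × 2014.197101 = 66837.248246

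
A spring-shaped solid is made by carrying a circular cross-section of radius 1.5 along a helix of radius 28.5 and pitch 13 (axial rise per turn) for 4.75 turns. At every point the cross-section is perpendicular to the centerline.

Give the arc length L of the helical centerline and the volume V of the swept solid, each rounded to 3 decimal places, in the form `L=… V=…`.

2πR = 2π·28.5 = 179.070781
per-turn = √(179.070781² + 13²) = √(32066.3447 + 169) = √32235.3447 = 179.542042
L = 4.75 × 179.542042 = 852.824698
V = π·1.5² × L = 7.068583 × 852.824698 = 6028.262560

L=852.825 V=6028.263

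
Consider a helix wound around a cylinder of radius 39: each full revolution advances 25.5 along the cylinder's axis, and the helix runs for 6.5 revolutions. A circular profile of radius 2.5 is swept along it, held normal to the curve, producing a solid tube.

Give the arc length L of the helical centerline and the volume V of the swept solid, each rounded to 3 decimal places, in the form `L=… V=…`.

L=1601.388 V=31443.189

2πR = 2π·39 = 245.044227
per-turn = √(245.044227² + 25.5²) = √(60046.6732 + 650.25) = √60696.9232 = 246.367456
L = 6.5 × 246.367456 = 1601.388461
V = π·2.5² × L = 19.634954 × 1601.388461 = 31443.188911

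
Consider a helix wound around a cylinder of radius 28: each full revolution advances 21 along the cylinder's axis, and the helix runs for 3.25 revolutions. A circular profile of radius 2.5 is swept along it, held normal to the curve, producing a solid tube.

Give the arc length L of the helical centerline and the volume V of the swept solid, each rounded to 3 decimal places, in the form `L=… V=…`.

L=575.829 V=11306.373

2πR = 2π·28 = 175.929189
per-turn = √(175.929189² + 21²) = √(30951.0794 + 441) = √31392.0794 = 177.178101
L = 3.25 × 177.178101 = 575.828828
V = π·2.5² × L = 19.634954 × 575.828828 = 11306.372590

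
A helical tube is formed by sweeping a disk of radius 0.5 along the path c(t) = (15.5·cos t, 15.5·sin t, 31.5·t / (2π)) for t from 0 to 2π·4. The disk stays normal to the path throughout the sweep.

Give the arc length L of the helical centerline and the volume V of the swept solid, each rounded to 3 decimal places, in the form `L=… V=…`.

L=409.428 V=321.564

2πR = 2π·15.5 = 97.389372
per-turn = √(97.389372² + 31.5²) = √(9484.6898 + 992.25) = √10476.9398 = 102.356924
L = 4 × 102.356924 = 409.427695
V = π·0.5² × L = 0.785398 × 409.427695 = 321.563760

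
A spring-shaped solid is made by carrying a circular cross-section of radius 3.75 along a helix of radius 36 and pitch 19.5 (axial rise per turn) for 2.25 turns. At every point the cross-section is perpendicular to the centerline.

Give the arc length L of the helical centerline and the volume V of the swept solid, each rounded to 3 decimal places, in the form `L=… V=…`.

2πR = 2π·36 = 226.194671
per-turn = √(226.194671² + 19.5²) = √(51164.0292 + 380.25) = √51544.2792 = 227.033652
L = 2.25 × 227.033652 = 510.825717
V = π·3.75² × L = 44.178647 × 510.825717 = 22567.588888

L=510.826 V=22567.589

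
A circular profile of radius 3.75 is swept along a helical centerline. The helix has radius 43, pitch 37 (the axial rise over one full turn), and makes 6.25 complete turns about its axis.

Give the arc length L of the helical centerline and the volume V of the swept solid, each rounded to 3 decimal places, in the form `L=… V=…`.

L=1704.367 V=75296.629

2πR = 2π·43 = 270.176968
per-turn = √(270.176968² + 37²) = √(72995.5942 + 1369) = √74364.5942 = 272.698724
L = 6.25 × 272.698724 = 1704.367026
V = π·3.75² × L = 44.178647 × 1704.367026 = 75296.628670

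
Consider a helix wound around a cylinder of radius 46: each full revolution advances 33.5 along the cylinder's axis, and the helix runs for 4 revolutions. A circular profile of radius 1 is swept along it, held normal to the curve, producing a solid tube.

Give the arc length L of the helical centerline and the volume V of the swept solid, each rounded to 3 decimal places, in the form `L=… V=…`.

L=1163.846 V=3656.330

2πR = 2π·46 = 289.026524
per-turn = √(289.026524² + 33.5²) = √(83536.3317 + 1122.25) = √84658.5817 = 290.961478
L = 4 × 290.961478 = 1163.845912
V = π·1² × L = 3.141593 × 1163.845912 = 3656.329766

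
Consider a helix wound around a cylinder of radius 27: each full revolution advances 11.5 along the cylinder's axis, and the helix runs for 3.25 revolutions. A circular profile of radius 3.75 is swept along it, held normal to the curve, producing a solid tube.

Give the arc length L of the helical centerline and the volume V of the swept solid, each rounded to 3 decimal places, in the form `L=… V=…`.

L=552.615 V=24413.776

2πR = 2π·27 = 169.646003
per-turn = √(169.646003² + 11.5²) = √(28779.7664 + 132.25) = √28912.0164 = 170.035339
L = 3.25 × 170.035339 = 552.614851
V = π·3.75² × L = 44.178647 × 552.614851 = 24413.776260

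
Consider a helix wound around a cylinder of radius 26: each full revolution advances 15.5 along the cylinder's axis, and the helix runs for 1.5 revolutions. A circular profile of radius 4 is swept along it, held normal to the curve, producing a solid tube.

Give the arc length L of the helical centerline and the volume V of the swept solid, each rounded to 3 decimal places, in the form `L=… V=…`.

2πR = 2π·26 = 163.362818
per-turn = √(163.362818² + 15.5²) = √(26687.4103 + 240.25) = √26927.6603 = 164.096497
L = 1.5 × 164.096497 = 246.144745
V = π·4² × L = 50.265482 × 246.144745 = 12372.584381

L=246.145 V=12372.584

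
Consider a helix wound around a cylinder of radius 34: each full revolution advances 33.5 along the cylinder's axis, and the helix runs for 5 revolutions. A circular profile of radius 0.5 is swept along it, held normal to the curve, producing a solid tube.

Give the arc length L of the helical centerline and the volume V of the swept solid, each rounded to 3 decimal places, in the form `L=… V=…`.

2πR = 2π·34 = 213.628300
per-turn = √(213.628300² + 33.5²) = √(45637.0508 + 1122.25) = √46759.3008 = 216.238990
L = 5 × 216.238990 = 1081.194949
V = π·0.5² × L = 0.785398 × 1081.194949 = 849.168528

L=1081.195 V=849.169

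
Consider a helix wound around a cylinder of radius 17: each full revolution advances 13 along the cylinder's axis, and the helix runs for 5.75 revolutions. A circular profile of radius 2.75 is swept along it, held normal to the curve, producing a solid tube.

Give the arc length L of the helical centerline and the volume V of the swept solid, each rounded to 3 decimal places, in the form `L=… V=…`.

2πR = 2π·17 = 106.814150
per-turn = √(106.814150² + 13²) = √(11409.2627 + 169) = √11578.2627 = 107.602336
L = 5.75 × 107.602336 = 618.713431
V = π·2.75² × L = 23.758294 × 618.713431 = 14699.575877

L=618.713 V=14699.576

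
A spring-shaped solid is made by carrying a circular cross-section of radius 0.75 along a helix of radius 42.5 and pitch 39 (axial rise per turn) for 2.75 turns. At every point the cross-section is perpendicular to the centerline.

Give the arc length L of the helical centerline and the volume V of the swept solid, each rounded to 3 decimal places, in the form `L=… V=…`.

L=742.138 V=1311.466

2πR = 2π·42.5 = 267.035376
per-turn = √(267.035376² + 39²) = √(71307.8918 + 1521) = √72828.8918 = 269.868286
L = 2.75 × 269.868286 = 742.137787
V = π·0.75² × L = 1.767146 × 742.137787 = 1311.465723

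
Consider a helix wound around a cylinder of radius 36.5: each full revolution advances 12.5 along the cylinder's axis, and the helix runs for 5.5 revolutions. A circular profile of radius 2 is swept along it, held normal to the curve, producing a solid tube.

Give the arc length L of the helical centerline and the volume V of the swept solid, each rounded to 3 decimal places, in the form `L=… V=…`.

L=1263.222 V=15874.112

2πR = 2π·36.5 = 229.336264
per-turn = √(229.336264² + 12.5²) = √(52595.1219 + 156.25) = √52751.3719 = 229.676668
L = 5.5 × 229.676668 = 1263.221674
V = π·2² × L = 12.566371 × 1263.221674 = 15874.111728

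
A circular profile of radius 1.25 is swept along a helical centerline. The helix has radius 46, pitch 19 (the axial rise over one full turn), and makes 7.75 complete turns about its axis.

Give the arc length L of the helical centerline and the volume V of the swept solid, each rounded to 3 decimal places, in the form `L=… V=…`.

2πR = 2π·46 = 289.026524
per-turn = √(289.026524² + 19²) = √(83536.3317 + 361) = √83897.3317 = 289.650361
L = 7.75 × 289.650361 = 2244.790298
V = π·1.25² × L = 4.908739 × 2244.790298 = 11019.088608

L=2244.790 V=11019.089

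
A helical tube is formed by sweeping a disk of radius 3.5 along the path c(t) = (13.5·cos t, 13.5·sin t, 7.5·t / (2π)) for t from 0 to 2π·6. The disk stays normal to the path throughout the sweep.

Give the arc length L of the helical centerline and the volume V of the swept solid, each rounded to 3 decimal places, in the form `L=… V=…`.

2πR = 2π·13.5 = 84.823002
per-turn = √(84.823002² + 7.5²) = √(7194.9416 + 56.25) = √7251.1916 = 85.153929
L = 6 × 85.153929 = 510.923573
V = π·3.5² × L = 38.484510 × 510.923573 = 19662.643375

L=510.924 V=19662.643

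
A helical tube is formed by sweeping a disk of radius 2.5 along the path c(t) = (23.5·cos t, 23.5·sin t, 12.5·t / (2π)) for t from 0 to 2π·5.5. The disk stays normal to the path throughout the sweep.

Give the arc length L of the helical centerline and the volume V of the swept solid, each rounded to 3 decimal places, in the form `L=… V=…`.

2πR = 2π·23.5 = 147.654855
per-turn = √(147.654855² + 12.5²) = √(21801.9561 + 156.25) = √21958.2061 = 148.183016
L = 5.5 × 148.183016 = 815.006586
V = π·2.5² × L = 19.634954 × 815.006586 = 16002.616895

L=815.007 V=16002.617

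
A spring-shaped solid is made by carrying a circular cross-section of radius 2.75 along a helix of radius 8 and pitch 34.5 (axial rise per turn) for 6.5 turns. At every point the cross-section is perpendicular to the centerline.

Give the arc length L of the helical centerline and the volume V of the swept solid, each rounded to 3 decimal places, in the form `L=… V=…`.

L=396.280 V=9414.933

2πR = 2π·8 = 50.265482
per-turn = √(50.265482² + 34.5²) = √(2526.6187 + 1190.25) = √3716.8687 = 60.966128
L = 6.5 × 60.966128 = 396.279830
V = π·2.75² × L = 23.758294 × 396.279830 = 9414.932884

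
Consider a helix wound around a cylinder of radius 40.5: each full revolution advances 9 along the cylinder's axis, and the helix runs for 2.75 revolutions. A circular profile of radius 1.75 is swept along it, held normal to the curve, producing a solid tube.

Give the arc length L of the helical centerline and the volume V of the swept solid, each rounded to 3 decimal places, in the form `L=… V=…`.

L=700.227 V=6736.976

2πR = 2π·40.5 = 254.469005
per-turn = √(254.469005² + 9²) = √(64754.4745 + 81) = √64835.4745 = 254.628110
L = 2.75 × 254.628110 = 700.227303
V = π·1.75² × L = 9.621128 × 700.227303 = 6736.976161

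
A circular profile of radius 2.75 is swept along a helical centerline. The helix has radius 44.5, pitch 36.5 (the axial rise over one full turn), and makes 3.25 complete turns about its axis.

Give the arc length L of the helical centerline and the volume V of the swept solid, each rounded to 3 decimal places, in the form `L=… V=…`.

L=916.416 V=21772.476

2πR = 2π·44.5 = 279.601746
per-turn = √(279.601746² + 36.5²) = √(78177.1365 + 1332.25) = √79509.3865 = 281.974088
L = 3.25 × 281.974088 = 916.415787
V = π·2.75² × L = 23.758294 × 916.415787 = 21772.476097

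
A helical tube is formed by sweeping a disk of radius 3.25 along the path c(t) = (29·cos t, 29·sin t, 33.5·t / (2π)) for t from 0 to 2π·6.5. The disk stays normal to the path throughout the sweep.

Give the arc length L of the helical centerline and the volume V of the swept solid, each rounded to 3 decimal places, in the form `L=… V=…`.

2πR = 2π·29 = 182.212374
per-turn = √(182.212374² + 33.5²) = √(33201.3492 + 1122.25) = √34323.5992 = 185.266293
L = 6.5 × 185.266293 = 1204.230902
V = π·3.25² × L = 33.183072 × 1204.230902 = 39960.081227

L=1204.231 V=39960.081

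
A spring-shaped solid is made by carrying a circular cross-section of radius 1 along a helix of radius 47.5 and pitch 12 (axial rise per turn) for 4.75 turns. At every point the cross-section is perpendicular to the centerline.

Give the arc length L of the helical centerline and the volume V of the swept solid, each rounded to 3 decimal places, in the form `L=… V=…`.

2πR = 2π·47.5 = 298.451302
per-turn = √(298.451302² + 12²) = √(89073.1797 + 144) = √89217.1797 = 298.692450
L = 4.75 × 298.692450 = 1418.789138
V = π·1² × L = 3.141593 × 1418.789138 = 4457.257532

L=1418.789 V=4457.258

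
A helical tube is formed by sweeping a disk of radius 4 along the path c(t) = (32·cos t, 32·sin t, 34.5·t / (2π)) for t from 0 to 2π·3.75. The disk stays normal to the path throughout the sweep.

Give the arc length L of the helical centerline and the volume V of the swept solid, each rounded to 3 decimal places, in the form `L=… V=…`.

2πR = 2π·32 = 201.061930
per-turn = √(201.061930² + 34.5²) = √(40425.8996 + 1190.25) = √41616.1496 = 204.000367
L = 3.75 × 204.000367 = 765.001375
V = π·4² × L = 50.265482 × 765.001375 = 38453.163207

L=765.001 V=38453.163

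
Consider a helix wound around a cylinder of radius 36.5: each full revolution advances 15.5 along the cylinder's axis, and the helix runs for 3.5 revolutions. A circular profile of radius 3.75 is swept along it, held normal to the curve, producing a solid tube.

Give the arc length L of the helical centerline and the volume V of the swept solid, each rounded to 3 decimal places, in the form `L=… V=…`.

L=804.508 V=35542.080

2πR = 2π·36.5 = 229.336264
per-turn = √(229.336264² + 15.5²) = √(52595.1219 + 240.25) = √52835.3719 = 229.859461
L = 3.5 × 229.859461 = 804.508114
V = π·3.75² × L = 44.178647 × 804.508114 = 35542.079721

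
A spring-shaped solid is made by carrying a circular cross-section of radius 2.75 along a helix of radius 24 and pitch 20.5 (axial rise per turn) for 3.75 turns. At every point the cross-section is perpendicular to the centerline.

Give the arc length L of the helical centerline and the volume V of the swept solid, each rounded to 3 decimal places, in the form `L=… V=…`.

L=570.688 V=13558.577

2πR = 2π·24 = 150.796447
per-turn = √(150.796447² + 20.5²) = √(22739.5685 + 420.25) = √23159.8185 = 152.183503
L = 3.75 × 152.183503 = 570.688136
V = π·2.75² × L = 23.758294 × 570.688136 = 13558.576763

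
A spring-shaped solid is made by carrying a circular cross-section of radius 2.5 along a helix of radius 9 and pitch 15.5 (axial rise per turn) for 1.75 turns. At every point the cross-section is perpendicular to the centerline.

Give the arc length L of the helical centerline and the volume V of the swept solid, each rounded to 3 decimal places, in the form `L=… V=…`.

2πR = 2π·9 = 56.548668
per-turn = √(56.548668² + 15.5²) = √(3197.7518 + 240.25) = √3438.0018 = 58.634476
L = 1.75 × 58.634476 = 102.610334
V = π·2.5² × L = 19.634954 × 102.610334 = 2014.749192

L=102.610 V=2014.749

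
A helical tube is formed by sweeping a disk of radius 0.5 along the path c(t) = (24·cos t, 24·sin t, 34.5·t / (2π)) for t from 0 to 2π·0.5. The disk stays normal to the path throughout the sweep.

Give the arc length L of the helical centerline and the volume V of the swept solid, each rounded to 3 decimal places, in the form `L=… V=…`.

L=77.346 V=60.748

2πR = 2π·24 = 150.796447
per-turn = √(150.796447² + 34.5²) = √(22739.5685 + 1190.25) = √23929.8185 = 154.692658
L = 0.5 × 154.692658 = 77.346329
V = π·0.5² × L = 0.785398 × 77.346329 = 60.747665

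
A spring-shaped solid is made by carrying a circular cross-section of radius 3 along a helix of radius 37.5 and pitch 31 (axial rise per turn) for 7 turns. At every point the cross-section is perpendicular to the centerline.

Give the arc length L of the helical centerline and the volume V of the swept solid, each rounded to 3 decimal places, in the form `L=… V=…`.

2πR = 2π·37.5 = 235.619449
per-turn = √(235.619449² + 31²) = √(55516.5248 + 961) = √56477.5248 = 237.650005
L = 7 × 237.650005 = 1663.550033
V = π·3² × L = 28.274334 × 1663.550033 = 47035.769069

L=1663.550 V=47035.769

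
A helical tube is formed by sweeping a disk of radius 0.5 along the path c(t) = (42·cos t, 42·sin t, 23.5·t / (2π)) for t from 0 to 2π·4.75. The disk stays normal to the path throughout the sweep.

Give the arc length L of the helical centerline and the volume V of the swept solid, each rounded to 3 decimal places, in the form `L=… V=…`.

L=1258.456 V=988.389

2πR = 2π·42 = 263.893783
per-turn = √(263.893783² + 23.5²) = √(69639.9287 + 552.25) = √70192.1787 = 264.938066
L = 4.75 × 264.938066 = 1258.455812
V = π·0.5² × L = 0.785398 × 1258.455812 = 988.388884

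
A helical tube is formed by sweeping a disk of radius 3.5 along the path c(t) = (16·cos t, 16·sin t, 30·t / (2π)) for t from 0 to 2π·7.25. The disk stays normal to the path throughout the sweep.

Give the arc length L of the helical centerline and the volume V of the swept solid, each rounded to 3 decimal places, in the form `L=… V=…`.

L=760.610 V=29271.710

2πR = 2π·16 = 100.530965
per-turn = √(100.530965² + 30²) = √(10106.4749 + 900) = √11006.4749 = 104.911748
L = 7.25 × 104.911748 = 760.610174
V = π·3.5² × L = 38.484510 × 760.610174 = 29271.709865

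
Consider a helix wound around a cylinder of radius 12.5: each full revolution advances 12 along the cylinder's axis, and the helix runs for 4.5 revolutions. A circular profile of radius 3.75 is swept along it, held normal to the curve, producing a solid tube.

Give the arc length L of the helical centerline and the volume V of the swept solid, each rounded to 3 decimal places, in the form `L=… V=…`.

L=357.531 V=15795.221

2πR = 2π·12.5 = 78.539816
per-turn = √(78.539816² + 12²) = √(6168.5028 + 144) = √6312.5028 = 79.451260
L = 4.5 × 79.451260 = 357.530671
V = π·3.75² × L = 44.178647 × 357.530671 = 15795.221195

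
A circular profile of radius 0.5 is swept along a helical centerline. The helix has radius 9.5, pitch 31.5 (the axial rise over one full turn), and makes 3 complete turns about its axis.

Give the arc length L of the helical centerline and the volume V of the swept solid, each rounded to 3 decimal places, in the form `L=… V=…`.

L=202.476 V=159.024

2πR = 2π·9.5 = 59.690260
per-turn = √(59.690260² + 31.5²) = √(3562.9272 + 992.25) = √4555.1772 = 67.492053
L = 3 × 67.492053 = 202.476158
V = π·0.5² × L = 0.785398 × 202.476158 = 159.024403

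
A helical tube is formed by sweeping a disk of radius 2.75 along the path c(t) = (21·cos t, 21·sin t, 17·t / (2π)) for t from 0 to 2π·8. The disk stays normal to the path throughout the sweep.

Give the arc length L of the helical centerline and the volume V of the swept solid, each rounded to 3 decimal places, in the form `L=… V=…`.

2πR = 2π·21 = 131.946891
per-turn = √(131.946891² + 17²) = √(17409.9822 + 289) = √17698.9822 = 133.037522
L = 8 × 133.037522 = 1064.300173
V = π·2.75² × L = 23.758294 × 1064.300173 = 25285.956888

L=1064.300 V=25285.957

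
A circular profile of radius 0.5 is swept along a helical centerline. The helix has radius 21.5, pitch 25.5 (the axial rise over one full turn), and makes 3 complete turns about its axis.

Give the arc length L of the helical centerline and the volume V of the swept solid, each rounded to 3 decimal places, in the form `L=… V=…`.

2πR = 2π·21.5 = 135.088484
per-turn = √(135.088484² + 25.5²) = √(18248.8985 + 650.25) = √18899.1485 = 137.474174
L = 3 × 137.474174 = 412.422522
V = π·0.5² × L = 0.785398 × 412.422522 = 323.915891

L=412.423 V=323.916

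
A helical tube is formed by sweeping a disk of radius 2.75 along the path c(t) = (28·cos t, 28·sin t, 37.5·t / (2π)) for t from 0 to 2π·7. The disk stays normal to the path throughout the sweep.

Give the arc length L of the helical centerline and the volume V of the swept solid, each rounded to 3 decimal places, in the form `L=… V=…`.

L=1259.170 V=29915.732

2πR = 2π·28 = 175.929189
per-turn = √(175.929189² + 37.5²) = √(30951.0794 + 1406.25) = √32357.3294 = 179.881432
L = 7 × 179.881432 = 1259.170021
V = π·2.75² × L = 23.758294 × 1259.170021 = 29915.732102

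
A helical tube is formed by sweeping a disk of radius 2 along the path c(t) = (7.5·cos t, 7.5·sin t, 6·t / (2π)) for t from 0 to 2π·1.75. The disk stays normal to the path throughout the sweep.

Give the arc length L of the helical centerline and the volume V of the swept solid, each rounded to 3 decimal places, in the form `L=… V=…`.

L=83.133 V=1044.675

2πR = 2π·7.5 = 47.123890
per-turn = √(47.123890² + 6²) = √(2220.6610 + 36) = √2256.6610 = 47.504326
L = 1.75 × 47.504326 = 83.132571
V = π·2² × L = 12.566371 × 83.132571 = 1044.674691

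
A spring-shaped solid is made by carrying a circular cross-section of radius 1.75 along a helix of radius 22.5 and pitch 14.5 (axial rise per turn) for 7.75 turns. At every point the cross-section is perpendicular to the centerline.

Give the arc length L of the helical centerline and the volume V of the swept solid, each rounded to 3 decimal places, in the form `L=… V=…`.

2πR = 2π·22.5 = 141.371669
per-turn = √(141.371669² + 14.5²) = √(19985.9489 + 210.25) = √20196.1989 = 142.113331
L = 7.75 × 142.113331 = 1101.378317
V = π·1.75² × L = 9.621128 × 1101.378317 = 10596.501215

L=1101.378 V=10596.501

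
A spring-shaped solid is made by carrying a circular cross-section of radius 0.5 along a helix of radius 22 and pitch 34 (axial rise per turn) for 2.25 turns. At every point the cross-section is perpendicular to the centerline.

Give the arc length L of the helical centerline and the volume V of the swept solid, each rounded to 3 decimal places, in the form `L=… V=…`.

L=320.288 V=251.553

2πR = 2π·22 = 138.230077
per-turn = √(138.230077² + 34²) = √(19107.5541 + 1156) = √20263.5541 = 142.350111
L = 2.25 × 142.350111 = 320.287750
V = π·0.5² × L = 0.785398 × 320.287750 = 251.553411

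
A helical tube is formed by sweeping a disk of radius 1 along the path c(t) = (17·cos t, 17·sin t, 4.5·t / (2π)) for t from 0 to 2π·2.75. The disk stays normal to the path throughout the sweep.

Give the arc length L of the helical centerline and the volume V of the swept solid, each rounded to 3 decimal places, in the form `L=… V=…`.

L=293.999 V=923.627

2πR = 2π·17 = 106.814150
per-turn = √(106.814150² + 4.5²) = √(11409.2627 + 20.25) = √11429.5127 = 106.908899
L = 2.75 × 106.908899 = 293.999472
V = π·1² × L = 3.141593 × 293.999472 = 923.626582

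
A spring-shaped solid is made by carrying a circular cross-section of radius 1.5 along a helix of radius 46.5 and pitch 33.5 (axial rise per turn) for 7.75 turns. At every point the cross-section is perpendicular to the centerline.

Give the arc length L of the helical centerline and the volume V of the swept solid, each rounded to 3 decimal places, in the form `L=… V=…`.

L=2279.139 V=16110.281

2πR = 2π·46.5 = 292.168117
per-turn = √(292.168117² + 33.5²) = √(85362.2085 + 1122.25) = √86484.4585 = 294.082401
L = 7.75 × 294.082401 = 2279.138606
V = π·1.5² × L = 7.068583 × 2279.138606 = 16110.281479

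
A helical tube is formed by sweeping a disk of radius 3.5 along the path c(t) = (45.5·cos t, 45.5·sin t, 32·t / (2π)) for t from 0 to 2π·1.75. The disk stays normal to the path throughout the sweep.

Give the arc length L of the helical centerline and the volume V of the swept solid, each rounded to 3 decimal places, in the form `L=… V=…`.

2πR = 2π·45.5 = 285.884931
per-turn = √(285.884931² + 32²) = √(81730.1940 + 1024) = √82754.1940 = 287.670287
L = 1.75 × 287.670287 = 503.423002
V = π·3.5² × L = 38.484510 × 503.423002 = 19373.987570

L=503.423 V=19373.988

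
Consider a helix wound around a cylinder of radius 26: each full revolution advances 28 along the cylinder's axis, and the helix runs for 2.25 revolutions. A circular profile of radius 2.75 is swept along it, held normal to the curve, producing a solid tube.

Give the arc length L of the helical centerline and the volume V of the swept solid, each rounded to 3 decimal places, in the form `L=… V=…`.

2πR = 2π·26 = 163.362818
per-turn = √(163.362818² + 28²) = √(26687.4103 + 784) = √27471.4103 = 165.745016
L = 2.25 × 165.745016 = 372.926286
V = π·2.75² × L = 23.758294 × 372.926286 = 8860.092504

L=372.926 V=8860.093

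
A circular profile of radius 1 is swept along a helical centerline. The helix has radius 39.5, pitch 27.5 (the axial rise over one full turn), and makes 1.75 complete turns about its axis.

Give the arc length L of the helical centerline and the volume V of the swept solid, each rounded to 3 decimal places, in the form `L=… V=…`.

L=436.983 V=1372.823

2πR = 2π·39.5 = 248.185820
per-turn = √(248.185820² + 27.5²) = √(61596.2011 + 756.25) = √62352.4511 = 249.704728
L = 1.75 × 249.704728 = 436.983274
V = π·1² × L = 3.141593 × 436.983274 = 1372.823442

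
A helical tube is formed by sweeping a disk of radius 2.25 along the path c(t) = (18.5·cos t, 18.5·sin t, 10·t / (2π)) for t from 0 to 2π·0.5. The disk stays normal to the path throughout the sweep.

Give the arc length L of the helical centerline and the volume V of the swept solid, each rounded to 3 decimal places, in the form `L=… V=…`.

2πR = 2π·18.5 = 116.238928
per-turn = √(116.238928² + 10²) = √(13511.4884 + 100) = √13611.4884 = 116.668284
L = 0.5 × 116.668284 = 58.334142
V = π·2.25² × L = 15.904313 × 58.334142 = 927.764440

L=58.334 V=927.764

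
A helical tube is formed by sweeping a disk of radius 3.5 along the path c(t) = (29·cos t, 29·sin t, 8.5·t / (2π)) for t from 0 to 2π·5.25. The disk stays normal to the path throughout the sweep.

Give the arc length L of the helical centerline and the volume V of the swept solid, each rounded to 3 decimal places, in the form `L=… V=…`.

L=957.655 V=36854.893

2πR = 2π·29 = 182.212374
per-turn = √(182.212374² + 8.5²) = √(33201.3492 + 72.25) = √33273.5992 = 182.410524
L = 5.25 × 182.410524 = 957.655250
V = π·3.5² × L = 38.484510 × 957.655250 = 36854.893056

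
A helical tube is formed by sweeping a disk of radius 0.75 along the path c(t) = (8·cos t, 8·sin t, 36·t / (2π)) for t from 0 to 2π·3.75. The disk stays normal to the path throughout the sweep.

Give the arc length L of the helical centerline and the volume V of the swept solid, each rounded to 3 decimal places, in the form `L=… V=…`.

L=231.852 V=409.717

2πR = 2π·8 = 50.265482
per-turn = √(50.265482² + 36²) = √(2526.6187 + 1296) = √3822.6187 = 61.827330
L = 3.75 × 61.827330 = 231.852487
V = π·0.75² × L = 1.767146 × 231.852487 = 409.717165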